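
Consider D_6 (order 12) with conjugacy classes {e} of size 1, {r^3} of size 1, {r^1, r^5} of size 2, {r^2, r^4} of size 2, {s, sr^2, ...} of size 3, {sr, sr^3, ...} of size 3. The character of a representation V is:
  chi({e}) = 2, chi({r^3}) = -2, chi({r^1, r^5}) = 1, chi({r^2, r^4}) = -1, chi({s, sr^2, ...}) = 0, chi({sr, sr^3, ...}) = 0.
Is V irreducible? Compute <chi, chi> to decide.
Irreducible: <chi, chi> = 1.

<chi, chi> = (1/|G|) sum_C |C| * |chi(C)|^2 = (1/12)[1*|2|^2 + 1*|-2|^2 + 2*|1|^2 + 2*|-1|^2 + 3*|0|^2 + 3*|0|^2]
  = (1/12)[(4) + (4) + (2) + (2) + (0) + (0)] = 12/12 = 1.
A character is irreducible iff <chi, chi> = 1, so this representation is irreducible.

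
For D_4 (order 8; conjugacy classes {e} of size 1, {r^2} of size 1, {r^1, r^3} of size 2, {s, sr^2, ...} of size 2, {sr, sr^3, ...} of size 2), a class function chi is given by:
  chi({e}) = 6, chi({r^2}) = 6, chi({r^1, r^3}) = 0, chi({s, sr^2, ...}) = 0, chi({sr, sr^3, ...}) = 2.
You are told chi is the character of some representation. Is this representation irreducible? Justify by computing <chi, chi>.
Not irreducible (reducible): <chi, chi> = 10 > 1.

Why: <chi, chi> = (1/|G|) sum_C |C| * |chi(C)|^2 = (1/8)[1*|6|^2 + 1*|6|^2 + 2*|0|^2 + 2*|0|^2 + 2*|2|^2]
  = (1/8)[(36) + (36) + (0) + (0) + (8)] = 80/8 = 10.
A character is irreducible iff <chi, chi> = 1, so this representation is reducible.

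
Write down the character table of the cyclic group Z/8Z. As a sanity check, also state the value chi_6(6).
Character table of Z/8Z (irreps indexed chi_0,...,chi_7 with chi_k(m) = zeta_8^(k*m), zeta_8 = exp(2*pi*i/8)):
  irrep \ class  {0} (size 1)  {1} (size 1)    {2} (size 1)  {3} (size 1)    {4} (size 1)  {5} (size 1)    {6} (size 1)  {7} (size 1)  
  chi_0          1             1               1             1               1             1               1             1             
  chi_1          1             exp(I*pi/4)     I             exp(3*I*pi/4)   -1            exp(-3*I*pi/4)  -I            exp(-I*pi/4)  
  chi_2          1             I               -1            -I              1             I               -1            -I            
  chi_3          1             exp(3*I*pi/4)   -I            exp(I*pi/4)     -1            exp(-I*pi/4)    I             exp(-3*I*pi/4)
  chi_4          1             -1              1             -1              1             -1              1             -1            
  chi_5          1             exp(-3*I*pi/4)  I             exp(-I*pi/4)    -1            exp(I*pi/4)     -I            exp(3*I*pi/4) 
  chi_6          1             -I              -1            I               1             -I              -1            I             
  chi_7          1             exp(-I*pi/4)    -I            exp(-3*I*pi/4)  -1            exp(3*I*pi/4)   I             exp(I*pi/4)   

Spot check: chi_6(6) = zeta_8^(6*6) = zeta_8^36 = -1.

Explanation: Z/8Z is abelian, so all 8 irreducible complex representations are 1-dimensional. They are given by chi_k(m) = zeta_8^(k*m) for k = 0,...,7. Row orthogonality: sum_m chi_k(m) conj(chi_l(m)) = 8 * [k = l].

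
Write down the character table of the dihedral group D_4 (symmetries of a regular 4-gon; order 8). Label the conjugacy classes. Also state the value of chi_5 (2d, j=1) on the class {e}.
Conjugacy classes: {e} of size 1, {r^2} of size 1, {r^1, r^3} of size 2, {s, sr^2, ...} of size 2, {sr, sr^3, ...} of size 2.
Character table:
  irrep \ class              {e} (size 1)  {r^2} (size 1)  {r^1, r^3} (size 2)  {s, sr^2, ...} (size 2)  {sr, sr^3, ...} (size 2)
  chi_1 (triv)               1             1               1                    1                        1                       
  chi_2 (sign: r->1, s->-1)  1             1               1                    -1                       -1                      
  chi_3 (r->-1, s->1)        1             1               -1                   1                        -1                      
  chi_4 (r->-1, s->-1)       1             1               -1                   -1                       1                       
  chi_5 (2d, j=1)            2             -2              0                    0                        0                       

Spot check: chi_5 (2d, j=1) on {e} = 2.

Why: D_4 has order 2*4 = 8 with 5 conjugacy classes, hence 5 irreducibles. Sum of squared dims 1 + 1 + 1 + 1 + 4 = 8 = |G|. Linear characters come from the abelianisation; the 2-dimensional irreps have character r^k -> 2*cos(2*pi*j*k/4), reflections -> 0.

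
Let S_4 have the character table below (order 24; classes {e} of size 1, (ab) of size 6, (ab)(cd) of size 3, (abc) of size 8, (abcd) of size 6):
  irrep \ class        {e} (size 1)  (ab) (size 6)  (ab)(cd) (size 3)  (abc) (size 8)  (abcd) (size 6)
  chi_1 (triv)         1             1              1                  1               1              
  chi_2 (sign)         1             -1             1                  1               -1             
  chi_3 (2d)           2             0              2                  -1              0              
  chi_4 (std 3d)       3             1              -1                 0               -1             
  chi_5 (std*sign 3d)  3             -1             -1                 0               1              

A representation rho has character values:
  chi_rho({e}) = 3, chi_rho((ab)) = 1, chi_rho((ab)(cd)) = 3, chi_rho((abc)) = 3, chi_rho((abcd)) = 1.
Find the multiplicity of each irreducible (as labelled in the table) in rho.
Multiplicities: chi_1: 2, chi_2: 1, chi_3: 0, chi_4: 0, chi_5: 0.

Details: Use <chi_rho, chi> = (1/|G|) sum_C |C| * chi_rho(C) * conj(chi(C)) with |G| = 24 for each irreducible chi in the table:
  <chi_rho, chi_1> = (1/24)[1*(3)*conj(1) + 6*(1)*conj(1) + 3*(3)*conj(1) + 8*(3)*conj(1) + 6*(1)*conj(1)]
      = (1/24)[(3) + (6) + (9) + (24) + (6)] = 48/24 = 2
  <chi_rho, chi_2> = (1/24)[1*(3)*conj(1) + 6*(1)*conj(-1) + 3*(3)*conj(1) + 8*(3)*conj(1) + 6*(1)*conj(-1)]
      = (1/24)[(3) + (-6) + (9) + (24) + (-6)] = 24/24 = 1
  <chi_rho, chi_3> = (1/24)[1*(3)*conj(2) + 6*(1)*conj(0) + 3*(3)*conj(2) + 8*(3)*conj(-1) + 6*(1)*conj(0)]
      = (1/24)[(6) + (0) + (18) + (-24) + (0)] = 0/24 = 0
  <chi_rho, chi_4> = (1/24)[1*(3)*conj(3) + 6*(1)*conj(1) + 3*(3)*conj(-1) + 8*(3)*conj(0) + 6*(1)*conj(-1)]
      = (1/24)[(9) + (6) + (-9) + (0) + (-6)] = 0/24 = 0
  <chi_rho, chi_5> = (1/24)[1*(3)*conj(3) + 6*(1)*conj(-1) + 3*(3)*conj(-1) + 8*(3)*conj(0) + 6*(1)*conj(1)]
      = (1/24)[(9) + (-6) + (-9) + (0) + (6)] = 0/24 = 0
Dimension check: dim(rho) = sum (mult * dim) = 2*1 + 1*1 + 0*2 + 0*3 + 0*3 = 3 = chi_rho(e) = 3.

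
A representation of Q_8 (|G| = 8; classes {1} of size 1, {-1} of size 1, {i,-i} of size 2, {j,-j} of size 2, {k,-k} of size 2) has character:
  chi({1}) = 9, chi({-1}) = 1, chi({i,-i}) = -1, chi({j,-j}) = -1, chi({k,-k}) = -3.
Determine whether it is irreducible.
Not irreducible (reducible): <chi, chi> = 13 > 1.

Why: <chi, chi> = (1/|G|) sum_C |C| * |chi(C)|^2 = (1/8)[1*|9|^2 + 1*|1|^2 + 2*|-1|^2 + 2*|-1|^2 + 2*|-3|^2]
  = (1/8)[(81) + (1) + (2) + (2) + (18)] = 104/8 = 13.
A character is irreducible iff <chi, chi> = 1, so this representation is reducible.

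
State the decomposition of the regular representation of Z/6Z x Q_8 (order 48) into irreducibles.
Each irreducible V_i of dimension d_i appears with multiplicity d_i, i.e. rho_reg = (direct sum over all irreducibles V_i) d_i V_i. The irreducible dimensions for Z/6Z x Q_8 are 1, 1, 1, 1, 1, 1, 1, 1, 1, 1, 1, 1, 1, 1, 1, 1, 1, 1, 1, 1, 1, 1, 1, 1, 2, 2, 2, 2, 2, 2: 24 irreducibles of dimension 1, each with multiplicity 1; 6 irreducibles of dimension 2, each with multiplicity 2. Total dimension 24*1*1 + 6*2*2 = 48 = |G|.

Reasoning: General theorem: in the regular representation of a finite group G, each irreducible appears with multiplicity equal to its dimension. Check: dim(rho_reg) = sum d_i^2 = 1 + 1 + 1 + 1 + 1 + 1 + 1 + 1 + 1 + 1 + 1 + 1 + 1 + 1 + 1 + 1 + 1 + 1 + 1 + 1 + 1 + 1 + 1 + 1 + 4 + 4 + 4 + 4 + 4 + 4 = 48 = |G|.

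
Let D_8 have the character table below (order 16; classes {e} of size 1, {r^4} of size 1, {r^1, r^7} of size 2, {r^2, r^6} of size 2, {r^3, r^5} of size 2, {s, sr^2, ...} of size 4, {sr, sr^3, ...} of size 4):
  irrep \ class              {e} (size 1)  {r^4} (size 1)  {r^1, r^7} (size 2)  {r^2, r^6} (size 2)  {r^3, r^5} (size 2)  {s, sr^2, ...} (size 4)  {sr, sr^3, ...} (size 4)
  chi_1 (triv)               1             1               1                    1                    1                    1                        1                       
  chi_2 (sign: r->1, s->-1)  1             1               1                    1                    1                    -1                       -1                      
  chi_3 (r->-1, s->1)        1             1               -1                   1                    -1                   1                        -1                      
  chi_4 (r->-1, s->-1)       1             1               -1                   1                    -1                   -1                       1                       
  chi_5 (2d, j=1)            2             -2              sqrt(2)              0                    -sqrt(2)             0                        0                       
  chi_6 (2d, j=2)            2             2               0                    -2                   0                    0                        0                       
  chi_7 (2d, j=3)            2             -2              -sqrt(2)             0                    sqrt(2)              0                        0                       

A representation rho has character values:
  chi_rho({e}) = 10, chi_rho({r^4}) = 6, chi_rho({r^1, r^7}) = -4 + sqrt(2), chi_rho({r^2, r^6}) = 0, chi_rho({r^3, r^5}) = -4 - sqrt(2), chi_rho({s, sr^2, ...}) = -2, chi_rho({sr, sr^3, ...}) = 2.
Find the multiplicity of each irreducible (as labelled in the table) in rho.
Multiplicities: chi_1: 0, chi_2: 0, chi_3: 1, chi_4: 3, chi_5: 1, chi_6: 2, chi_7: 0.

Argument: Use <chi_rho, chi> = (1/|G|) sum_C |C| * chi_rho(C) * conj(chi(C)) with |G| = 16 for each irreducible chi in the table:
  <chi_rho, chi_1> = (1/16)[1*(10)*conj(1) + 1*(6)*conj(1) + 2*(-4 + sqrt(2))*conj(1) + 2*(0)*conj(1) + 2*(-4 - sqrt(2))*conj(1) + 4*(-2)*conj(1) + 4*(2)*conj(1)]
      = (1/16)[(10) + (6) + (-8 + 2*sqrt(2)) + (0) + (-8 - 2*sqrt(2)) + (-8) + (8)] = 0/16 = 0
  <chi_rho, chi_2> = (1/16)[1*(10)*conj(1) + 1*(6)*conj(1) + 2*(-4 + sqrt(2))*conj(1) + 2*(0)*conj(1) + 2*(-4 - sqrt(2))*conj(1) + 4*(-2)*conj(-1) + 4*(2)*conj(-1)]
      = (1/16)[(10) + (6) + (-8 + 2*sqrt(2)) + (0) + (-8 - 2*sqrt(2)) + (8) + (-8)] = 0/16 = 0
  <chi_rho, chi_3> = (1/16)[1*(10)*conj(1) + 1*(6)*conj(1) + 2*(-4 + sqrt(2))*conj(-1) + 2*(0)*conj(1) + 2*(-4 - sqrt(2))*conj(-1) + 4*(-2)*conj(1) + 4*(2)*conj(-1)]
      = (1/16)[(10) + (6) + (8 - 2*sqrt(2)) + (0) + (2*sqrt(2) + 8) + (-8) + (-8)] = 16/16 = 1
  <chi_rho, chi_4> = (1/16)[1*(10)*conj(1) + 1*(6)*conj(1) + 2*(-4 + sqrt(2))*conj(-1) + 2*(0)*conj(1) + 2*(-4 - sqrt(2))*conj(-1) + 4*(-2)*conj(-1) + 4*(2)*conj(1)]
      = (1/16)[(10) + (6) + (8 - 2*sqrt(2)) + (0) + (2*sqrt(2) + 8) + (8) + (8)] = 48/16 = 3
  <chi_rho, chi_5> = (1/16)[1*(10)*conj(2) + 1*(6)*conj(-2) + 2*(-4 + sqrt(2))*conj(sqrt(2)) + 2*(0)*conj(0) + 2*(-4 - sqrt(2))*conj(-sqrt(2)) + 4*(-2)*conj(0) + 4*(2)*conj(0)]
      = (1/16)[(20) + (-12) + (4 - 8*sqrt(2)) + (0) + (4 + 8*sqrt(2)) + (0) + (0)] = 16/16 = 1
  <chi_rho, chi_6> = (1/16)[1*(10)*conj(2) + 1*(6)*conj(2) + 2*(-4 + sqrt(2))*conj(0) + 2*(0)*conj(-2) + 2*(-4 - sqrt(2))*conj(0) + 4*(-2)*conj(0) + 4*(2)*conj(0)]
      = (1/16)[(20) + (12) + (0) + (0) + (0) + (0) + (0)] = 32/16 = 2
  <chi_rho, chi_7> = (1/16)[1*(10)*conj(2) + 1*(6)*conj(-2) + 2*(-4 + sqrt(2))*conj(-sqrt(2)) + 2*(0)*conj(0) + 2*(-4 - sqrt(2))*conj(sqrt(2)) + 4*(-2)*conj(0) + 4*(2)*conj(0)]
      = (1/16)[(20) + (-12) + (-4 + 8*sqrt(2)) + (0) + (-8*sqrt(2) - 4) + (0) + (0)] = 0/16 = 0
Dimension check: dim(rho) = sum (mult * dim) = 0*1 + 0*1 + 1*1 + 3*1 + 1*2 + 2*2 + 0*2 = 10 = chi_rho(e) = 10.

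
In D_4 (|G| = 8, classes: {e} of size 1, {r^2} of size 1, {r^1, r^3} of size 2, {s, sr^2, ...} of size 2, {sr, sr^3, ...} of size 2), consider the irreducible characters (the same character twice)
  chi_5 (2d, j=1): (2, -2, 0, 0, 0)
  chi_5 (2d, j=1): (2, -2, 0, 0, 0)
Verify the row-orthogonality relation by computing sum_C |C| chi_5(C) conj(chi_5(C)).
Sum = 8 = |G| = 8; so <chi_5, chi_5> = 1 (norm-1 confirms irreducibility).

Details: Compute term by term over conjugacy classes (|C| * chi_5(C) * conj(chi_5(C))):
  1*(2)*conj(2) + 1*(-2)*conj(-2) + 2*(0)*conj(0) + 2*(0)*conj(0) + 2*(0)*conj(0)
  = (4) + (4) + (0) + (0) + (0)
  = 8.
Dividing by |G| = 8 gives 8/8 = 1, matching the row-orthogonality relation <chi_5, chi_5> = [chi_5 = chi_5].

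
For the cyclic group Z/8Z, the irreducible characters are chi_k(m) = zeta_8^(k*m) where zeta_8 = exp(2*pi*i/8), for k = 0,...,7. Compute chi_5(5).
chi_5(5) = zeta_8^25 = exp(I*pi/4)

Justification: chi_5(5) = zeta_8^(5*5) = zeta_8^25. Since zeta_8^8 = 1, this equals zeta_8^1 = exp(2*pi*i*1/8) = exp(I*pi/4).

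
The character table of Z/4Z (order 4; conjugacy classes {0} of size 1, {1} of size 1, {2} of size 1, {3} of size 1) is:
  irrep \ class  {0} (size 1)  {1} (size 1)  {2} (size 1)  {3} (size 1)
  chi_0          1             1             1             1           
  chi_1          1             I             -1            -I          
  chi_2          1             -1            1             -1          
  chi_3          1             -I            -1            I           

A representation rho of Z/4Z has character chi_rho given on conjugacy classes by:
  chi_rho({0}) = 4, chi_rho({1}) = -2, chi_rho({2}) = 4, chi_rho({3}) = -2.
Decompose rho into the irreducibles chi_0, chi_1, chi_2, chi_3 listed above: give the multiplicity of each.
Multiplicities: chi_0: 1, chi_1: 0, chi_2: 3, chi_3: 0.

Explanation: Use <chi_rho, chi> = (1/|G|) sum_C |C| * chi_rho(C) * conj(chi(C)) with |G| = 4 for each irreducible chi in the table:
  <chi_rho, chi_0> = (1/4)[1*(4)*conj(1) + 1*(-2)*conj(1) + 1*(4)*conj(1) + 1*(-2)*conj(1)]
      = (1/4)[(4) + (-2) + (4) + (-2)] = 4/4 = 1
  <chi_rho, chi_1> = (1/4)[1*(4)*conj(1) + 1*(-2)*conj(I) + 1*(4)*conj(-1) + 1*(-2)*conj(-I)]
      = (1/4)[(4) + (2*I) + (-4) + (-2*I)] = 0/4 = 0
  <chi_rho, chi_2> = (1/4)[1*(4)*conj(1) + 1*(-2)*conj(-1) + 1*(4)*conj(1) + 1*(-2)*conj(-1)]
      = (1/4)[(4) + (2) + (4) + (2)] = 12/4 = 3
  <chi_rho, chi_3> = (1/4)[1*(4)*conj(1) + 1*(-2)*conj(-I) + 1*(4)*conj(-1) + 1*(-2)*conj(I)]
      = (1/4)[(4) + (-2*I) + (-4) + (2*I)] = 0/4 = 0
(Exp terms are combined using exp(i*s)*conj(exp(i*t)) = exp(i*(s-t)), and sums of them are collapsed using the identity that for every m > 1 the m distinct m-th roots of unity sum to 0, e.g. 1 + exp(2*I*pi/3) + exp(-2*I*pi/3) = 0.)
Dimension check: dim(rho) = sum (mult * dim) = 1*1 + 0*1 + 3*1 + 0*1 = 4 = chi_rho(e) = 4.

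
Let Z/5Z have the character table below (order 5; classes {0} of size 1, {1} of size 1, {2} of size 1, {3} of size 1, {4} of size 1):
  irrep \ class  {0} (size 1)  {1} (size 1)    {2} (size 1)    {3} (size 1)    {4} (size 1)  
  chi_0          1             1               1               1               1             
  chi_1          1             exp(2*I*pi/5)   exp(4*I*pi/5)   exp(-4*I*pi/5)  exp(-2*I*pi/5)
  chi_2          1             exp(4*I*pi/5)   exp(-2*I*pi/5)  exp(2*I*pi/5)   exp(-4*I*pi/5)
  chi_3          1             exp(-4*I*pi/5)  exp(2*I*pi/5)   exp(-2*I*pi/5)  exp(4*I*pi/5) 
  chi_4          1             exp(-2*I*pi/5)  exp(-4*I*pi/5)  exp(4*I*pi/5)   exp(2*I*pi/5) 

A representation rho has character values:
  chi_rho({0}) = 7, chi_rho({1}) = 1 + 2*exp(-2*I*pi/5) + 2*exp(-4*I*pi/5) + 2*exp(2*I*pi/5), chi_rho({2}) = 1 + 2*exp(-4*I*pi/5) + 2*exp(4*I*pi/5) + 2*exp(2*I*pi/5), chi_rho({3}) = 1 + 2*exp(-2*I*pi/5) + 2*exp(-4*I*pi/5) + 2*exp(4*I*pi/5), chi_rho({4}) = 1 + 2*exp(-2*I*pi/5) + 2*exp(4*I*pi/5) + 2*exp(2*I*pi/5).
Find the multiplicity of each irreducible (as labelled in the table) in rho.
Multiplicities: chi_0: 1, chi_1: 2, chi_2: 0, chi_3: 2, chi_4: 2.

Solution. Use <chi_rho, chi> = (1/|G|) sum_C |C| * chi_rho(C) * conj(chi(C)) with |G| = 5 for each irreducible chi in the table:
  <chi_rho, chi_0> = (1/5)[1*(7)*conj(1) + 1*(1 + 2*exp(-2*I*pi/5) + 2*exp(-4*I*pi/5) + 2*exp(2*I*pi/5))*conj(1) + 1*(1 + 2*exp(-4*I*pi/5) + 2*exp(4*I*pi/5) + 2*exp(2*I*pi/5))*conj(1) + 1*(1 + 2*exp(-2*I*pi/5) + 2*exp(-4*I*pi/5) + 2*exp(4*I*pi/5))*conj(1) + 1*(1 + 2*exp(-2*I*pi/5) + 2*exp(4*I*pi/5) + 2*exp(2*I*pi/5))*conj(1)]
      = (1/5)[(7) + (1 + 2*exp(-2*I*pi/5) + 2*exp(-4*I*pi/5) + 2*exp(2*I*pi/5)) + (1 + 2*exp(-4*I*pi/5) + 2*exp(4*I*pi/5) + 2*exp(2*I*pi/5)) + (1 + 2*exp(-2*I*pi/5) + 2*exp(-4*I*pi/5) + 2*exp(4*I*pi/5)) + (1 + 2*exp(-2*I*pi/5) + 2*exp(4*I*pi/5) + 2*exp(2*I*pi/5))] = 5/5 = 1
  <chi_rho, chi_1> = (1/5)[1*(7)*conj(1) + 1*(1 + 2*exp(-2*I*pi/5) + 2*exp(-4*I*pi/5) + 2*exp(2*I*pi/5))*conj(exp(2*I*pi/5)) + 1*(1 + 2*exp(-4*I*pi/5) + 2*exp(4*I*pi/5) + 2*exp(2*I*pi/5))*conj(exp(4*I*pi/5)) + 1*(1 + 2*exp(-2*I*pi/5) + 2*exp(-4*I*pi/5) + 2*exp(4*I*pi/5))*conj(exp(-4*I*pi/5)) + 1*(1 + 2*exp(-2*I*pi/5) + 2*exp(4*I*pi/5) + 2*exp(2*I*pi/5))*conj(exp(-2*I*pi/5))]
      = (1/5)[(7) + (2 + 2*exp(-4*I*pi/5) + exp(-2*I*pi/5) + 2*exp(4*I*pi/5)) + (2 + 2*exp(-2*I*pi/5) + exp(-4*I*pi/5) + 2*exp(2*I*pi/5)) + (2 + 2*exp(-2*I*pi/5) + exp(4*I*pi/5) + 2*exp(2*I*pi/5)) + (2 + 2*exp(-4*I*pi/5) + exp(2*I*pi/5) + 2*exp(4*I*pi/5))] = 10/5 = 2
  <chi_rho, chi_2> = (1/5)[1*(7)*conj(1) + 1*(1 + 2*exp(-2*I*pi/5) + 2*exp(-4*I*pi/5) + 2*exp(2*I*pi/5))*conj(exp(4*I*pi/5)) + 1*(1 + 2*exp(-4*I*pi/5) + 2*exp(4*I*pi/5) + 2*exp(2*I*pi/5))*conj(exp(-2*I*pi/5)) + 1*(1 + 2*exp(-2*I*pi/5) + 2*exp(-4*I*pi/5) + 2*exp(4*I*pi/5))*conj(exp(2*I*pi/5)) + 1*(1 + 2*exp(-2*I*pi/5) + 2*exp(4*I*pi/5) + 2*exp(2*I*pi/5))*conj(exp(-4*I*pi/5))]
      = (1/5)[(7) + (2*exp(-2*I*pi/5) + exp(-4*I*pi/5) + 2*exp(4*I*pi/5) + 2*exp(2*I*pi/5)) + (2*exp(-2*I*pi/5) + 2*exp(-4*I*pi/5) + exp(2*I*pi/5) + 2*exp(4*I*pi/5)) + (2*exp(-4*I*pi/5) + exp(-2*I*pi/5) + 2*exp(4*I*pi/5) + 2*exp(2*I*pi/5)) + (2*exp(-2*I*pi/5) + 2*exp(-4*I*pi/5) + exp(4*I*pi/5) + 2*exp(2*I*pi/5))] = 0/5 = 0
  <chi_rho, chi_3> = (1/5)[1*(7)*conj(1) + 1*(1 + 2*exp(-2*I*pi/5) + 2*exp(-4*I*pi/5) + 2*exp(2*I*pi/5))*conj(exp(-4*I*pi/5)) + 1*(1 + 2*exp(-4*I*pi/5) + 2*exp(4*I*pi/5) + 2*exp(2*I*pi/5))*conj(exp(2*I*pi/5)) + 1*(1 + 2*exp(-2*I*pi/5) + 2*exp(-4*I*pi/5) + 2*exp(4*I*pi/5))*conj(exp(-2*I*pi/5)) + 1*(1 + 2*exp(-2*I*pi/5) + 2*exp(4*I*pi/5) + 2*exp(2*I*pi/5))*conj(exp(4*I*pi/5))]
      = (1/5)[(7) + (2 + 2*exp(-4*I*pi/5) + exp(4*I*pi/5) + 2*exp(2*I*pi/5)) + (2 + exp(-2*I*pi/5) + 2*exp(4*I*pi/5) + 2*exp(2*I*pi/5)) + (2 + 2*exp(-2*I*pi/5) + 2*exp(-4*I*pi/5) + exp(2*I*pi/5)) + (2 + 2*exp(-2*I*pi/5) + exp(-4*I*pi/5) + 2*exp(4*I*pi/5))] = 10/5 = 2
  <chi_rho, chi_4> = (1/5)[1*(7)*conj(1) + 1*(1 + 2*exp(-2*I*pi/5) + 2*exp(-4*I*pi/5) + 2*exp(2*I*pi/5))*conj(exp(-2*I*pi/5)) + 1*(1 + 2*exp(-4*I*pi/5) + 2*exp(4*I*pi/5) + 2*exp(2*I*pi/5))*conj(exp(-4*I*pi/5)) + 1*(1 + 2*exp(-2*I*pi/5) + 2*exp(-4*I*pi/5) + 2*exp(4*I*pi/5))*conj(exp(4*I*pi/5)) + 1*(1 + 2*exp(-2*I*pi/5) + 2*exp(4*I*pi/5) + 2*exp(2*I*pi/5))*conj(exp(2*I*pi/5))]
      = (1/5)[(7) + (2 + 2*exp(-2*I*pi/5) + exp(2*I*pi/5) + 2*exp(4*I*pi/5)) + (2 + 2*exp(-2*I*pi/5) + 2*exp(-4*I*pi/5) + exp(4*I*pi/5)) + (2 + exp(-4*I*pi/5) + 2*exp(4*I*pi/5) + 2*exp(2*I*pi/5)) + (2 + 2*exp(-4*I*pi/5) + exp(-2*I*pi/5) + 2*exp(2*I*pi/5))] = 10/5 = 2
(Exp terms are combined using exp(i*s)*conj(exp(i*t)) = exp(i*(s-t)), and sums of them are collapsed using the identity that for every m > 1 the m distinct m-th roots of unity sum to 0, e.g. 1 + exp(2*I*pi/3) + exp(-2*I*pi/3) = 0.)
Dimension check: dim(rho) = sum (mult * dim) = 1*1 + 2*1 + 0*1 + 2*1 + 2*1 = 7 = chi_rho(e) = 7.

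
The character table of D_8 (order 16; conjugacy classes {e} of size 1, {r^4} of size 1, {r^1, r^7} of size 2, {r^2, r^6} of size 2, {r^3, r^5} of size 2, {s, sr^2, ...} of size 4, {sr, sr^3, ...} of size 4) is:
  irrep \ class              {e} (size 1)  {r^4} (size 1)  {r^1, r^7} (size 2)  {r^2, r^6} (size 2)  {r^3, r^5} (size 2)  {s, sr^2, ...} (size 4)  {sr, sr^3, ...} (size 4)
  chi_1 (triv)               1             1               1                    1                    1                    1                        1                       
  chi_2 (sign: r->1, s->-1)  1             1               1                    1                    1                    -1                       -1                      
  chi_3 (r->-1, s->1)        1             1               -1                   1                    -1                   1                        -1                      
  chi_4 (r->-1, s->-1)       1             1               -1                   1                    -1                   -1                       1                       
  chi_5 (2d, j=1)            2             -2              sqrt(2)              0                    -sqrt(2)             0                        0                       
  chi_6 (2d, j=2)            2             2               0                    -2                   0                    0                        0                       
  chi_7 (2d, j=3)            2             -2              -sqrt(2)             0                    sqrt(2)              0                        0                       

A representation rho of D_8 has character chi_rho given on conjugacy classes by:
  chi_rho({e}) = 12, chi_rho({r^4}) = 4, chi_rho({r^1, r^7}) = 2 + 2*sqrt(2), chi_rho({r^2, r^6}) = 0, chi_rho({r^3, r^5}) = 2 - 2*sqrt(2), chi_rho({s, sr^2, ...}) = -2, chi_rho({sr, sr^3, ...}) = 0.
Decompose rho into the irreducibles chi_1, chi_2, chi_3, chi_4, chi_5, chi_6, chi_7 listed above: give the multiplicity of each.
Multiplicities: chi_1: 1, chi_2: 2, chi_3: 0, chi_4: 1, chi_5: 2, chi_6: 2, chi_7: 0.

Reasoning: Use <chi_rho, chi> = (1/|G|) sum_C |C| * chi_rho(C) * conj(chi(C)) with |G| = 16 for each irreducible chi in the table:
  <chi_rho, chi_1> = (1/16)[1*(12)*conj(1) + 1*(4)*conj(1) + 2*(2 + 2*sqrt(2))*conj(1) + 2*(0)*conj(1) + 2*(2 - 2*sqrt(2))*conj(1) + 4*(-2)*conj(1) + 4*(0)*conj(1)]
      = (1/16)[(12) + (4) + (4 + 4*sqrt(2)) + (0) + (4 - 4*sqrt(2)) + (-8) + (0)] = 16/16 = 1
  <chi_rho, chi_2> = (1/16)[1*(12)*conj(1) + 1*(4)*conj(1) + 2*(2 + 2*sqrt(2))*conj(1) + 2*(0)*conj(1) + 2*(2 - 2*sqrt(2))*conj(1) + 4*(-2)*conj(-1) + 4*(0)*conj(-1)]
      = (1/16)[(12) + (4) + (4 + 4*sqrt(2)) + (0) + (4 - 4*sqrt(2)) + (8) + (0)] = 32/16 = 2
  <chi_rho, chi_3> = (1/16)[1*(12)*conj(1) + 1*(4)*conj(1) + 2*(2 + 2*sqrt(2))*conj(-1) + 2*(0)*conj(1) + 2*(2 - 2*sqrt(2))*conj(-1) + 4*(-2)*conj(1) + 4*(0)*conj(-1)]
      = (1/16)[(12) + (4) + (-4*sqrt(2) - 4) + (0) + (-4 + 4*sqrt(2)) + (-8) + (0)] = 0/16 = 0
  <chi_rho, chi_4> = (1/16)[1*(12)*conj(1) + 1*(4)*conj(1) + 2*(2 + 2*sqrt(2))*conj(-1) + 2*(0)*conj(1) + 2*(2 - 2*sqrt(2))*conj(-1) + 4*(-2)*conj(-1) + 4*(0)*conj(1)]
      = (1/16)[(12) + (4) + (-4*sqrt(2) - 4) + (0) + (-4 + 4*sqrt(2)) + (8) + (0)] = 16/16 = 1
  <chi_rho, chi_5> = (1/16)[1*(12)*conj(2) + 1*(4)*conj(-2) + 2*(2 + 2*sqrt(2))*conj(sqrt(2)) + 2*(0)*conj(0) + 2*(2 - 2*sqrt(2))*conj(-sqrt(2)) + 4*(-2)*conj(0) + 4*(0)*conj(0)]
      = (1/16)[(24) + (-8) + (4*sqrt(2) + 8) + (0) + (8 - 4*sqrt(2)) + (0) + (0)] = 32/16 = 2
  <chi_rho, chi_6> = (1/16)[1*(12)*conj(2) + 1*(4)*conj(2) + 2*(2 + 2*sqrt(2))*conj(0) + 2*(0)*conj(-2) + 2*(2 - 2*sqrt(2))*conj(0) + 4*(-2)*conj(0) + 4*(0)*conj(0)]
      = (1/16)[(24) + (8) + (0) + (0) + (0) + (0) + (0)] = 32/16 = 2
  <chi_rho, chi_7> = (1/16)[1*(12)*conj(2) + 1*(4)*conj(-2) + 2*(2 + 2*sqrt(2))*conj(-sqrt(2)) + 2*(0)*conj(0) + 2*(2 - 2*sqrt(2))*conj(sqrt(2)) + 4*(-2)*conj(0) + 4*(0)*conj(0)]
      = (1/16)[(24) + (-8) + (-8 - 4*sqrt(2)) + (0) + (-8 + 4*sqrt(2)) + (0) + (0)] = 0/16 = 0
Dimension check: dim(rho) = sum (mult * dim) = 1*1 + 2*1 + 0*1 + 1*1 + 2*2 + 2*2 + 0*2 = 12 = chi_rho(e) = 12.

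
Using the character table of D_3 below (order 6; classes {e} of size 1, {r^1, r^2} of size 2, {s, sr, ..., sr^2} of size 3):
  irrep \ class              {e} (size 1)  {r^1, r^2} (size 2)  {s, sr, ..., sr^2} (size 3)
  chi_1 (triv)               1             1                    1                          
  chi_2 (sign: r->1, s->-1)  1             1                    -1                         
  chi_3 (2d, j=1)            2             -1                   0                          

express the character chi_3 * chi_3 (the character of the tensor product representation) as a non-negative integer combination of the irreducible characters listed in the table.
chi_3 tensor chi_3 = chi_1 + chi_2 + chi_3 (all other irreducibles have multiplicity 0).

Proof sketch: The character of a tensor product is the pointwise product (chi_3 * chi_3)(C) = chi_3(C) * chi_3(C):
  {e}: (2)*(2), {r^1, r^2}: (-1)*(-1), {s, sr, ..., sr^2}: (0)*(0)
so (chi_3 * chi_3) takes values
  {e} -> 4, {r^1, r^2} -> 1, {s, sr, ..., sr^2} -> 0.
Now take the inner product of this character with each irreducible chi from the table, <chi_3*chi_3, chi> = (1/6) sum_C |C| (chi_3*chi_3)(C) conj(chi(C)):
  <chi_3*chi_3, chi_1> = (1/6)[1*(4)*conj(1) + 2*(1)*conj(1) + 3*(0)*conj(1)]
      = (1/6)[(4) + (2) + (0)] = 6/6 = 1
  <chi_3*chi_3, chi_2> = (1/6)[1*(4)*conj(1) + 2*(1)*conj(1) + 3*(0)*conj(-1)]
      = (1/6)[(4) + (2) + (0)] = 6/6 = 1
  <chi_3*chi_3, chi_3> = (1/6)[1*(4)*conj(2) + 2*(1)*conj(-1) + 3*(0)*conj(0)]
      = (1/6)[(8) + (-2) + (0)] = 6/6 = 1
Hence the multiplicities are chi_1: 1, chi_2: 1, chi_3: 1. Dimension check: dim(chi_3)*dim(chi_3) = 2*2 = 4 and sum (mult * dim) = 1*1 + 1*1 + 1*2 = 4.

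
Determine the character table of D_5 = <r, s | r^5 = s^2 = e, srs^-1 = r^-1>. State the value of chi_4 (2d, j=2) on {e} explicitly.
Conjugacy classes: {e} of size 1, {r^1, r^4} of size 2, {r^2, r^3} of size 2, {s, sr, ..., sr^4} of size 5.
Character table:
  irrep \ class              {e} (size 1)  {r^1, r^4} (size 2)  {r^2, r^3} (size 2)  {s, sr, ..., sr^4} (size 5)
  chi_1 (triv)               1             1                    1                    1                          
  chi_2 (sign: r->1, s->-1)  1             1                    1                    -1                         
  chi_3 (2d, j=1)            2             -1/2 + sqrt(5)/2     -sqrt(5)/2 - 1/2     0                          
  chi_4 (2d, j=2)            2             -sqrt(5)/2 - 1/2     -1/2 + sqrt(5)/2     0                          

Spot check: chi_4 (2d, j=2) on {e} = 2.

Working: D_5 has order 2*5 = 10 with 4 conjugacy classes, hence 4 irreducibles. Sum of squared dims 1 + 1 + 4 + 4 = 10 = |G|. Linear characters come from the abelianisation; the 2-dimensional irreps have character r^k -> 2*cos(2*pi*j*k/5), reflections -> 0.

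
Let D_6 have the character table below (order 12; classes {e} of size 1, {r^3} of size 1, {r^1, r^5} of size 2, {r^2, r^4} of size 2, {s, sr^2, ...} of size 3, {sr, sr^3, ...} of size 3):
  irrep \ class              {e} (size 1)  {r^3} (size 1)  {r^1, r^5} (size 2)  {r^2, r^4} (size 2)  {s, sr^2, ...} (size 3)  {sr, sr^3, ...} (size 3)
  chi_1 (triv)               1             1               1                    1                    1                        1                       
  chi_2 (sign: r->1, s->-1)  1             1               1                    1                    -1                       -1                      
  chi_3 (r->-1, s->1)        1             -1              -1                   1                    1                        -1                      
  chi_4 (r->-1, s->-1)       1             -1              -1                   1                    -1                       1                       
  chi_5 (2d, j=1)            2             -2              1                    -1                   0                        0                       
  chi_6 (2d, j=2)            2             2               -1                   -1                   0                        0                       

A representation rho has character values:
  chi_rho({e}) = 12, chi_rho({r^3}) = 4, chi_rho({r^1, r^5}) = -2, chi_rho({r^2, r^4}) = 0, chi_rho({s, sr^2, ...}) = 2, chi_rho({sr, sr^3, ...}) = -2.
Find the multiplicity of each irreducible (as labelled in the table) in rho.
Multiplicities: chi_1: 1, chi_2: 1, chi_3: 2, chi_4: 0, chi_5: 1, chi_6: 3.

Solution. Use <chi_rho, chi> = (1/|G|) sum_C |C| * chi_rho(C) * conj(chi(C)) with |G| = 12 for each irreducible chi in the table:
  <chi_rho, chi_1> = (1/12)[1*(12)*conj(1) + 1*(4)*conj(1) + 2*(-2)*conj(1) + 2*(0)*conj(1) + 3*(2)*conj(1) + 3*(-2)*conj(1)]
      = (1/12)[(12) + (4) + (-4) + (0) + (6) + (-6)] = 12/12 = 1
  <chi_rho, chi_2> = (1/12)[1*(12)*conj(1) + 1*(4)*conj(1) + 2*(-2)*conj(1) + 2*(0)*conj(1) + 3*(2)*conj(-1) + 3*(-2)*conj(-1)]
      = (1/12)[(12) + (4) + (-4) + (0) + (-6) + (6)] = 12/12 = 1
  <chi_rho, chi_3> = (1/12)[1*(12)*conj(1) + 1*(4)*conj(-1) + 2*(-2)*conj(-1) + 2*(0)*conj(1) + 3*(2)*conj(1) + 3*(-2)*conj(-1)]
      = (1/12)[(12) + (-4) + (4) + (0) + (6) + (6)] = 24/12 = 2
  <chi_rho, chi_4> = (1/12)[1*(12)*conj(1) + 1*(4)*conj(-1) + 2*(-2)*conj(-1) + 2*(0)*conj(1) + 3*(2)*conj(-1) + 3*(-2)*conj(1)]
      = (1/12)[(12) + (-4) + (4) + (0) + (-6) + (-6)] = 0/12 = 0
  <chi_rho, chi_5> = (1/12)[1*(12)*conj(2) + 1*(4)*conj(-2) + 2*(-2)*conj(1) + 2*(0)*conj(-1) + 3*(2)*conj(0) + 3*(-2)*conj(0)]
      = (1/12)[(24) + (-8) + (-4) + (0) + (0) + (0)] = 12/12 = 1
  <chi_rho, chi_6> = (1/12)[1*(12)*conj(2) + 1*(4)*conj(2) + 2*(-2)*conj(-1) + 2*(0)*conj(-1) + 3*(2)*conj(0) + 3*(-2)*conj(0)]
      = (1/12)[(24) + (8) + (4) + (0) + (0) + (0)] = 36/12 = 3
Dimension check: dim(rho) = sum (mult * dim) = 1*1 + 1*1 + 2*1 + 0*1 + 1*2 + 3*2 = 12 = chi_rho(e) = 12.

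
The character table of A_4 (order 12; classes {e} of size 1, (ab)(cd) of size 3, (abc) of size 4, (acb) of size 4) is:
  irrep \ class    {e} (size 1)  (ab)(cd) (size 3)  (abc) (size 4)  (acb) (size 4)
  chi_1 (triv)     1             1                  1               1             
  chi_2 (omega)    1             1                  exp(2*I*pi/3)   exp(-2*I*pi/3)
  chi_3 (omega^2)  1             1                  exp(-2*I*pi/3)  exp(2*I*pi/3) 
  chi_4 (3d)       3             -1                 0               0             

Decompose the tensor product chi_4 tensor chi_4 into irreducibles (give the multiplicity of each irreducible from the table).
chi_4 tensor chi_4 = chi_1 + chi_2 + chi_3 + 2*chi_4 (all other irreducibles have multiplicity 0).

Explanation: The character of a tensor product is the pointwise product (chi_4 * chi_4)(C) = chi_4(C) * chi_4(C):
  {e}: (3)*(3), (ab)(cd): (-1)*(-1), (abc): (0)*(0), (acb): (0)*(0)
so (chi_4 * chi_4) takes values
  {e} -> 9, (ab)(cd) -> 1, (abc) -> 0, (acb) -> 0.
Now take the inner product of this character with each irreducible chi from the table, <chi_4*chi_4, chi> = (1/12) sum_C |C| (chi_4*chi_4)(C) conj(chi(C)):
  <chi_4*chi_4, chi_1> = (1/12)[1*(9)*conj(1) + 3*(1)*conj(1) + 4*(0)*conj(1) + 4*(0)*conj(1)]
      = (1/12)[(9) + (3) + (0) + (0)] = 12/12 = 1
  <chi_4*chi_4, chi_2> = (1/12)[1*(9)*conj(1) + 3*(1)*conj(1) + 4*(0)*conj(exp(2*I*pi/3)) + 4*(0)*conj(exp(-2*I*pi/3))]
      = (1/12)[(9) + (3) + (0) + (0)] = 12/12 = 1
  <chi_4*chi_4, chi_3> = (1/12)[1*(9)*conj(1) + 3*(1)*conj(1) + 4*(0)*conj(exp(-2*I*pi/3)) + 4*(0)*conj(exp(2*I*pi/3))]
      = (1/12)[(9) + (3) + (0) + (0)] = 12/12 = 1
  <chi_4*chi_4, chi_4> = (1/12)[1*(9)*conj(3) + 3*(1)*conj(-1) + 4*(0)*conj(0) + 4*(0)*conj(0)]
      = (1/12)[(27) + (-3) + (0) + (0)] = 24/12 = 2
(Exp terms are combined using exp(i*s)*conj(exp(i*t)) = exp(i*(s-t)), and sums of them are collapsed using the identity that for every m > 1 the m distinct m-th roots of unity sum to 0, e.g. 1 + exp(2*I*pi/3) + exp(-2*I*pi/3) = 0.)
Hence the multiplicities are chi_1: 1, chi_2: 1, chi_3: 1, chi_4: 2. Dimension check: dim(chi_4)*dim(chi_4) = 3*3 = 9 and sum (mult * dim) = 1*1 + 1*1 + 1*1 + 2*3 = 9.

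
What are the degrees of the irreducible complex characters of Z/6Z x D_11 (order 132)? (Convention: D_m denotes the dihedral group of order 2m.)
Dimensions: 1, 1, 1, 1, 1, 1, 1, 1, 1, 1, 1, 1, 2, 2, 2, 2, 2, 2, 2, 2, 2, 2, 2, 2, 2, 2, 2, 2, 2, 2, 2, 2, 2, 2, 2, 2, 2, 2, 2, 2, 2, 2

There are 42 irreducibles (= number of conjugacy classes). Their dimensions d_i satisfy sum d_i^2 = |G| = 132: 1 + 1 + 1 + 1 + 1 + 1 + 1 + 1 + 1 + 1 + 1 + 1 + 4 + 4 + 4 + 4 + 4 + 4 + 4 + 4 + 4 + 4 + 4 + 4 + 4 + 4 + 4 + 4 + 4 + 4 + 4 + 4 + 4 + 4 + 4 + 4 + 4 + 4 + 4 + 4 + 4 + 4 = 132. (For the product with Z/6Z: each of the 6 1-dim characters of Z/6Z tensors with each irrep of D_11, giving 6 copies of each D_11-dimension.)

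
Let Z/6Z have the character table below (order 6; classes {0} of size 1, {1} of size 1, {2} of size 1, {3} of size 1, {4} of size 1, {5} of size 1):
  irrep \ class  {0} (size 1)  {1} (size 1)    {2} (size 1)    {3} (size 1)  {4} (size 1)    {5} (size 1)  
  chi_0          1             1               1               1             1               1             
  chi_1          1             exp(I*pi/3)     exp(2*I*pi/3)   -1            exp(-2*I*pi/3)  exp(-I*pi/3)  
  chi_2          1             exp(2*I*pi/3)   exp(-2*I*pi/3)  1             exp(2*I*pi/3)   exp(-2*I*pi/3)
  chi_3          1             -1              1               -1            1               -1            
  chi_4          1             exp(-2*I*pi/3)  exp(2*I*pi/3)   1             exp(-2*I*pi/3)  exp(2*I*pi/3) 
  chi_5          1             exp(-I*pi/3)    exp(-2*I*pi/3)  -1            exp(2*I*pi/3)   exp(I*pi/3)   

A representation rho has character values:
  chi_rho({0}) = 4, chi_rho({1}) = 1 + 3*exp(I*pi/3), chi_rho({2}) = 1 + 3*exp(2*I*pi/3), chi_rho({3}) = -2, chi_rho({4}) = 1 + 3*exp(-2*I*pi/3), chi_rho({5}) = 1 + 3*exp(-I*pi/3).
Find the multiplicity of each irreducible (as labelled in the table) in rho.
Multiplicities: chi_0: 1, chi_1: 3, chi_2: 0, chi_3: 0, chi_4: 0, chi_5: 0.

Why: Use <chi_rho, chi> = (1/|G|) sum_C |C| * chi_rho(C) * conj(chi(C)) with |G| = 6 for each irreducible chi in the table:
  <chi_rho, chi_0> = (1/6)[1*(4)*conj(1) + 1*(1 + 3*exp(I*pi/3))*conj(1) + 1*(1 + 3*exp(2*I*pi/3))*conj(1) + 1*(-2)*conj(1) + 1*(1 + 3*exp(-2*I*pi/3))*conj(1) + 1*(1 + 3*exp(-I*pi/3))*conj(1)]
      = (1/6)[(4) + (1 + 3*exp(I*pi/3)) + (1 + 3*exp(2*I*pi/3)) + (-2) + (1 + 3*exp(-2*I*pi/3)) + (1 + 3*exp(-I*pi/3))] = 6/6 = 1
  <chi_rho, chi_1> = (1/6)[1*(4)*conj(1) + 1*(1 + 3*exp(I*pi/3))*conj(exp(I*pi/3)) + 1*(1 + 3*exp(2*I*pi/3))*conj(exp(2*I*pi/3)) + 1*(-2)*conj(-1) + 1*(1 + 3*exp(-2*I*pi/3))*conj(exp(-2*I*pi/3)) + 1*(1 + 3*exp(-I*pi/3))*conj(exp(-I*pi/3))]
      = (1/6)[(4) + (3 + exp(-I*pi/3)) + (3 + exp(-2*I*pi/3)) + (2) + (3 + exp(2*I*pi/3)) + (3 + exp(I*pi/3))] = 18/6 = 3
  <chi_rho, chi_2> = (1/6)[1*(4)*conj(1) + 1*(1 + 3*exp(I*pi/3))*conj(exp(2*I*pi/3)) + 1*(1 + 3*exp(2*I*pi/3))*conj(exp(-2*I*pi/3)) + 1*(-2)*conj(1) + 1*(1 + 3*exp(-2*I*pi/3))*conj(exp(2*I*pi/3)) + 1*(1 + 3*exp(-I*pi/3))*conj(exp(-2*I*pi/3))]
      = (1/6)[(4) + (3*exp(-I*pi/3) + exp(-2*I*pi/3)) + (3*exp(-2*I*pi/3) + exp(2*I*pi/3)) + (-2) + (exp(-2*I*pi/3) + 3*exp(2*I*pi/3)) + (exp(2*I*pi/3) + 3*exp(I*pi/3))] = 0/6 = 0
  <chi_rho, chi_3> = (1/6)[1*(4)*conj(1) + 1*(1 + 3*exp(I*pi/3))*conj(-1) + 1*(1 + 3*exp(2*I*pi/3))*conj(1) + 1*(-2)*conj(-1) + 1*(1 + 3*exp(-2*I*pi/3))*conj(1) + 1*(1 + 3*exp(-I*pi/3))*conj(-1)]
      = (1/6)[(4) + (-1 - 3*exp(I*pi/3)) + (1 + 3*exp(2*I*pi/3)) + (2) + (1 + 3*exp(-2*I*pi/3)) + (-1 - 3*exp(-I*pi/3))] = 0/6 = 0
  <chi_rho, chi_4> = (1/6)[1*(4)*conj(1) + 1*(1 + 3*exp(I*pi/3))*conj(exp(-2*I*pi/3)) + 1*(1 + 3*exp(2*I*pi/3))*conj(exp(2*I*pi/3)) + 1*(-2)*conj(1) + 1*(1 + 3*exp(-2*I*pi/3))*conj(exp(-2*I*pi/3)) + 1*(1 + 3*exp(-I*pi/3))*conj(exp(2*I*pi/3))]
      = (1/6)[(4) + (-3 + exp(2*I*pi/3)) + (3 + exp(-2*I*pi/3)) + (-2) + (3 + exp(2*I*pi/3)) + (-3 + exp(-2*I*pi/3))] = 0/6 = 0
  <chi_rho, chi_5> = (1/6)[1*(4)*conj(1) + 1*(1 + 3*exp(I*pi/3))*conj(exp(-I*pi/3)) + 1*(1 + 3*exp(2*I*pi/3))*conj(exp(-2*I*pi/3)) + 1*(-2)*conj(-1) + 1*(1 + 3*exp(-2*I*pi/3))*conj(exp(2*I*pi/3)) + 1*(1 + 3*exp(-I*pi/3))*conj(exp(I*pi/3))]
      = (1/6)[(4) + (exp(I*pi/3) + 3*exp(2*I*pi/3)) + (3*exp(-2*I*pi/3) + exp(2*I*pi/3)) + (2) + (exp(-2*I*pi/3) + 3*exp(2*I*pi/3)) + (3*exp(-2*I*pi/3) + exp(-I*pi/3))] = 0/6 = 0
(Exp terms are combined using exp(i*s)*conj(exp(i*t)) = exp(i*(s-t)), and sums of them are collapsed using the identity that for every m > 1 the m distinct m-th roots of unity sum to 0, e.g. 1 + exp(2*I*pi/3) + exp(-2*I*pi/3) = 0.)
Dimension check: dim(rho) = sum (mult * dim) = 1*1 + 3*1 + 0*1 + 0*1 + 0*1 + 0*1 = 4 = chi_rho(e) = 4.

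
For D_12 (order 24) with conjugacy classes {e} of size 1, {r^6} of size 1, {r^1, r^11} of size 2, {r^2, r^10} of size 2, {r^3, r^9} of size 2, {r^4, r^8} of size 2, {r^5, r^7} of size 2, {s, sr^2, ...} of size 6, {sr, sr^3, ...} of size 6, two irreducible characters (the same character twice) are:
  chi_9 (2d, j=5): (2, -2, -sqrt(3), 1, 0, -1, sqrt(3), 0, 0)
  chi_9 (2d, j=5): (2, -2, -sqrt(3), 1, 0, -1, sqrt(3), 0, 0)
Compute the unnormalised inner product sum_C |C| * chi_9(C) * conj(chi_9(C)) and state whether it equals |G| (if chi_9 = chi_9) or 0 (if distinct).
Sum = 24 = |G| = 24; so <chi_9, chi_9> = 1 (norm-1 confirms irreducibility).

Compute term by term over conjugacy classes (|C| * chi_9(C) * conj(chi_9(C))):
  1*(2)*conj(2) + 1*(-2)*conj(-2) + 2*(-sqrt(3))*conj(-sqrt(3)) + 2*(1)*conj(1) + 2*(0)*conj(0) + 2*(-1)*conj(-1) + 2*(sqrt(3))*conj(sqrt(3)) + 6*(0)*conj(0) + 6*(0)*conj(0)
  = (4) + (4) + (6) + (2) + (0) + (2) + (6) + (0) + (0)
  = 24.
Dividing by |G| = 24 gives 24/24 = 1, matching the row-orthogonality relation <chi_9, chi_9> = [chi_9 = chi_9].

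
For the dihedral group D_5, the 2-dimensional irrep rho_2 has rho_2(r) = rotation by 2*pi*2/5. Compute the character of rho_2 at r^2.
chi_{rho_2}(r^2) = 2*cos(2*pi*2*2/5) = -1/2 + sqrt(5)/2

Justification: rho_2(r^2) is rotation by angle 2*pi*2*2/5, whose trace is 2*cos(2*pi*2*2/5) = -1/2 + sqrt(5)/2.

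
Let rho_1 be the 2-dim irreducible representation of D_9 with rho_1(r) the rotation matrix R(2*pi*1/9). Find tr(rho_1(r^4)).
chi_{rho_1}(r^4) = 2*cos(2*pi*1*4/9) = -2*cos(pi/9)

Justification: rho_1(r^4) is rotation by angle 2*pi*1*4/9, whose trace is 2*cos(2*pi*1*4/9) = -2*cos(pi/9).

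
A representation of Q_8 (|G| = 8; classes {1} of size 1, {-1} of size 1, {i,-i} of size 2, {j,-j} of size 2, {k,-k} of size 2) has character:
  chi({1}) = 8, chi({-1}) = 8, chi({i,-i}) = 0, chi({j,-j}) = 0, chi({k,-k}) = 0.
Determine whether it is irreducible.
Not irreducible (reducible): <chi, chi> = 16 > 1.

Working: <chi, chi> = (1/|G|) sum_C |C| * |chi(C)|^2 = (1/8)[1*|8|^2 + 1*|8|^2 + 2*|0|^2 + 2*|0|^2 + 2*|0|^2]
  = (1/8)[(64) + (64) + (0) + (0) + (0)] = 128/8 = 16.
A character is irreducible iff <chi, chi> = 1, so this representation is reducible.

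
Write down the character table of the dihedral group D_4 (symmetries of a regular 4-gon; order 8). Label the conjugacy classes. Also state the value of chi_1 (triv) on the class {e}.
Conjugacy classes: {e} of size 1, {r^2} of size 1, {r^1, r^3} of size 2, {s, sr^2, ...} of size 2, {sr, sr^3, ...} of size 2.
Character table:
  irrep \ class              {e} (size 1)  {r^2} (size 1)  {r^1, r^3} (size 2)  {s, sr^2, ...} (size 2)  {sr, sr^3, ...} (size 2)
  chi_1 (triv)               1             1               1                    1                        1                       
  chi_2 (sign: r->1, s->-1)  1             1               1                    -1                       -1                      
  chi_3 (r->-1, s->1)        1             1               -1                   1                        -1                      
  chi_4 (r->-1, s->-1)       1             1               -1                   -1                       1                       
  chi_5 (2d, j=1)            2             -2              0                    0                        0                       

Spot check: chi_1 (triv) on {e} = 1.

D_4 has order 2*4 = 8 with 5 conjugacy classes, hence 5 irreducibles. Sum of squared dims 1 + 1 + 1 + 1 + 4 = 8 = |G|. Linear characters come from the abelianisation; the 2-dimensional irreps have character r^k -> 2*cos(2*pi*j*k/4), reflections -> 0.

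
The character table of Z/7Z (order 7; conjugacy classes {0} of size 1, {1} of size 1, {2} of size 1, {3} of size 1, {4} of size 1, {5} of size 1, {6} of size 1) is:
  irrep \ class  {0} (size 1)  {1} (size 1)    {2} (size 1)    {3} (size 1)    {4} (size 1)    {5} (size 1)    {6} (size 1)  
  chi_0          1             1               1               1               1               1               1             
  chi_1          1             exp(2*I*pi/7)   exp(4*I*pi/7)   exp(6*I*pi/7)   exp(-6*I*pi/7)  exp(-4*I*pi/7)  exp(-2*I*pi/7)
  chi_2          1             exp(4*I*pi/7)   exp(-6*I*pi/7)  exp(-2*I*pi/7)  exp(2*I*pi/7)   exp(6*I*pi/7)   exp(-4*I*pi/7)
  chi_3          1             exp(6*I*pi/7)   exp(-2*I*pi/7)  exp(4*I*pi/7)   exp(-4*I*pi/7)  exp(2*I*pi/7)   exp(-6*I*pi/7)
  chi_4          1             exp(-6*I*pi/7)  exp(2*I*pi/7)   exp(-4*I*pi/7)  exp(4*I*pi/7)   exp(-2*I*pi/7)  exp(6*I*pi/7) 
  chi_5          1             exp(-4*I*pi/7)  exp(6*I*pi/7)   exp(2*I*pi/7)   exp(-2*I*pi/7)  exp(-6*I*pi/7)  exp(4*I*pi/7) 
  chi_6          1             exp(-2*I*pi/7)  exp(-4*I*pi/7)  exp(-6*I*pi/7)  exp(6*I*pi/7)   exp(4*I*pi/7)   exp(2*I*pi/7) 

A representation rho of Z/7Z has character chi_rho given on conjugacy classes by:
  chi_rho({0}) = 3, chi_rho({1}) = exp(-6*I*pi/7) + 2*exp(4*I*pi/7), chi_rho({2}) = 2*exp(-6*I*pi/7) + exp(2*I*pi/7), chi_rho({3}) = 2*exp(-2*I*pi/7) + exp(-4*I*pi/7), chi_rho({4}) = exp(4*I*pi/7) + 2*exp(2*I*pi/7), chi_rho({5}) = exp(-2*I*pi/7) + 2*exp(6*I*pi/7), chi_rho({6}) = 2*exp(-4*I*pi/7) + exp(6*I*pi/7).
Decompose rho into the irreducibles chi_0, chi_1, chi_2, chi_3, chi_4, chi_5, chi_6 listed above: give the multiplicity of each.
Multiplicities: chi_0: 0, chi_1: 0, chi_2: 2, chi_3: 0, chi_4: 1, chi_5: 0, chi_6: 0.

Why: Use <chi_rho, chi> = (1/|G|) sum_C |C| * chi_rho(C) * conj(chi(C)) with |G| = 7 for each irreducible chi in the table:
  <chi_rho, chi_0> = (1/7)[1*(3)*conj(1) + 1*(exp(-6*I*pi/7) + 2*exp(4*I*pi/7))*conj(1) + 1*(2*exp(-6*I*pi/7) + exp(2*I*pi/7))*conj(1) + 1*(2*exp(-2*I*pi/7) + exp(-4*I*pi/7))*conj(1) + 1*(exp(4*I*pi/7) + 2*exp(2*I*pi/7))*conj(1) + 1*(exp(-2*I*pi/7) + 2*exp(6*I*pi/7))*conj(1) + 1*(2*exp(-4*I*pi/7) + exp(6*I*pi/7))*conj(1)]
      = (1/7)[(3) + (exp(-6*I*pi/7) + 2*exp(4*I*pi/7)) + (2*exp(-6*I*pi/7) + exp(2*I*pi/7)) + (2*exp(-2*I*pi/7) + exp(-4*I*pi/7)) + (exp(4*I*pi/7) + 2*exp(2*I*pi/7)) + (exp(-2*I*pi/7) + 2*exp(6*I*pi/7)) + (2*exp(-4*I*pi/7) + exp(6*I*pi/7))] = 0/7 = 0
  <chi_rho, chi_1> = (1/7)[1*(3)*conj(1) + 1*(exp(-6*I*pi/7) + 2*exp(4*I*pi/7))*conj(exp(2*I*pi/7)) + 1*(2*exp(-6*I*pi/7) + exp(2*I*pi/7))*conj(exp(4*I*pi/7)) + 1*(2*exp(-2*I*pi/7) + exp(-4*I*pi/7))*conj(exp(6*I*pi/7)) + 1*(exp(4*I*pi/7) + 2*exp(2*I*pi/7))*conj(exp(-6*I*pi/7)) + 1*(exp(-2*I*pi/7) + 2*exp(6*I*pi/7))*conj(exp(-4*I*pi/7)) + 1*(2*exp(-4*I*pi/7) + exp(6*I*pi/7))*conj(exp(-2*I*pi/7))]
      = (1/7)[(3) + (exp(6*I*pi/7) + 2*exp(2*I*pi/7)) + (exp(-2*I*pi/7) + 2*exp(4*I*pi/7)) + (2*exp(6*I*pi/7) + exp(4*I*pi/7)) + (exp(-4*I*pi/7) + 2*exp(-6*I*pi/7)) + (2*exp(-4*I*pi/7) + exp(2*I*pi/7)) + (2*exp(-2*I*pi/7) + exp(-6*I*pi/7))] = 0/7 = 0
  <chi_rho, chi_2> = (1/7)[1*(3)*conj(1) + 1*(exp(-6*I*pi/7) + 2*exp(4*I*pi/7))*conj(exp(4*I*pi/7)) + 1*(2*exp(-6*I*pi/7) + exp(2*I*pi/7))*conj(exp(-6*I*pi/7)) + 1*(2*exp(-2*I*pi/7) + exp(-4*I*pi/7))*conj(exp(-2*I*pi/7)) + 1*(exp(4*I*pi/7) + 2*exp(2*I*pi/7))*conj(exp(2*I*pi/7)) + 1*(exp(-2*I*pi/7) + 2*exp(6*I*pi/7))*conj(exp(6*I*pi/7)) + 1*(2*exp(-4*I*pi/7) + exp(6*I*pi/7))*conj(exp(-4*I*pi/7))]
      = (1/7)[(3) + (2 + exp(4*I*pi/7)) + (2 + exp(-6*I*pi/7)) + (2 + exp(-2*I*pi/7)) + (2 + exp(2*I*pi/7)) + (2 + exp(6*I*pi/7)) + (2 + exp(-4*I*pi/7))] = 14/7 = 2
  <chi_rho, chi_3> = (1/7)[1*(3)*conj(1) + 1*(exp(-6*I*pi/7) + 2*exp(4*I*pi/7))*conj(exp(6*I*pi/7)) + 1*(2*exp(-6*I*pi/7) + exp(2*I*pi/7))*conj(exp(-2*I*pi/7)) + 1*(2*exp(-2*I*pi/7) + exp(-4*I*pi/7))*conj(exp(4*I*pi/7)) + 1*(exp(4*I*pi/7) + 2*exp(2*I*pi/7))*conj(exp(-4*I*pi/7)) + 1*(exp(-2*I*pi/7) + 2*exp(6*I*pi/7))*conj(exp(2*I*pi/7)) + 1*(2*exp(-4*I*pi/7) + exp(6*I*pi/7))*conj(exp(-6*I*pi/7))]
      = (1/7)[(3) + (2*exp(-2*I*pi/7) + exp(2*I*pi/7)) + (2*exp(-4*I*pi/7) + exp(4*I*pi/7)) + (2*exp(-6*I*pi/7) + exp(6*I*pi/7)) + (exp(-6*I*pi/7) + 2*exp(6*I*pi/7)) + (exp(-4*I*pi/7) + 2*exp(4*I*pi/7)) + (exp(-2*I*pi/7) + 2*exp(2*I*pi/7))] = 0/7 = 0
  <chi_rho, chi_4> = (1/7)[1*(3)*conj(1) + 1*(exp(-6*I*pi/7) + 2*exp(4*I*pi/7))*conj(exp(-6*I*pi/7)) + 1*(2*exp(-6*I*pi/7) + exp(2*I*pi/7))*conj(exp(2*I*pi/7)) + 1*(2*exp(-2*I*pi/7) + exp(-4*I*pi/7))*conj(exp(-4*I*pi/7)) + 1*(exp(4*I*pi/7) + 2*exp(2*I*pi/7))*conj(exp(4*I*pi/7)) + 1*(exp(-2*I*pi/7) + 2*exp(6*I*pi/7))*conj(exp(-2*I*pi/7)) + 1*(2*exp(-4*I*pi/7) + exp(6*I*pi/7))*conj(exp(6*I*pi/7))]
      = (1/7)[(3) + (1 + 2*exp(-4*I*pi/7)) + (1 + 2*exp(6*I*pi/7)) + (1 + 2*exp(2*I*pi/7)) + (1 + 2*exp(-2*I*pi/7)) + (1 + 2*exp(-6*I*pi/7)) + (1 + 2*exp(4*I*pi/7))] = 7/7 = 1
  <chi_rho, chi_5> = (1/7)[1*(3)*conj(1) + 1*(exp(-6*I*pi/7) + 2*exp(4*I*pi/7))*conj(exp(-4*I*pi/7)) + 1*(2*exp(-6*I*pi/7) + exp(2*I*pi/7))*conj(exp(6*I*pi/7)) + 1*(2*exp(-2*I*pi/7) + exp(-4*I*pi/7))*conj(exp(2*I*pi/7)) + 1*(exp(4*I*pi/7) + 2*exp(2*I*pi/7))*conj(exp(-2*I*pi/7)) + 1*(exp(-2*I*pi/7) + 2*exp(6*I*pi/7))*conj(exp(-6*I*pi/7)) + 1*(2*exp(-4*I*pi/7) + exp(6*I*pi/7))*conj(exp(4*I*pi/7))]
      = (1/7)[(3) + (2*exp(-6*I*pi/7) + exp(-2*I*pi/7)) + (exp(-4*I*pi/7) + 2*exp(2*I*pi/7)) + (2*exp(-4*I*pi/7) + exp(-6*I*pi/7)) + (exp(6*I*pi/7) + 2*exp(4*I*pi/7)) + (2*exp(-2*I*pi/7) + exp(4*I*pi/7)) + (exp(2*I*pi/7) + 2*exp(6*I*pi/7))] = 0/7 = 0
  <chi_rho, chi_6> = (1/7)[1*(3)*conj(1) + 1*(exp(-6*I*pi/7) + 2*exp(4*I*pi/7))*conj(exp(-2*I*pi/7)) + 1*(2*exp(-6*I*pi/7) + exp(2*I*pi/7))*conj(exp(-4*I*pi/7)) + 1*(2*exp(-2*I*pi/7) + exp(-4*I*pi/7))*conj(exp(-6*I*pi/7)) + 1*(exp(4*I*pi/7) + 2*exp(2*I*pi/7))*conj(exp(6*I*pi/7)) + 1*(exp(-2*I*pi/7) + 2*exp(6*I*pi/7))*conj(exp(4*I*pi/7)) + 1*(2*exp(-4*I*pi/7) + exp(6*I*pi/7))*conj(exp(2*I*pi/7))]
      = (1/7)[(3) + (exp(-4*I*pi/7) + 2*exp(6*I*pi/7)) + (2*exp(-2*I*pi/7) + exp(6*I*pi/7)) + (exp(2*I*pi/7) + 2*exp(4*I*pi/7)) + (2*exp(-4*I*pi/7) + exp(-2*I*pi/7)) + (exp(-6*I*pi/7) + 2*exp(2*I*pi/7)) + (2*exp(-6*I*pi/7) + exp(4*I*pi/7))] = 0/7 = 0
(Exp terms are combined using exp(i*s)*conj(exp(i*t)) = exp(i*(s-t)), and sums of them are collapsed using the identity that for every m > 1 the m distinct m-th roots of unity sum to 0, e.g. 1 + exp(2*I*pi/3) + exp(-2*I*pi/3) = 0.)
Dimension check: dim(rho) = sum (mult * dim) = 0*1 + 0*1 + 2*1 + 0*1 + 1*1 + 0*1 + 0*1 = 3 = chi_rho(e) = 3.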